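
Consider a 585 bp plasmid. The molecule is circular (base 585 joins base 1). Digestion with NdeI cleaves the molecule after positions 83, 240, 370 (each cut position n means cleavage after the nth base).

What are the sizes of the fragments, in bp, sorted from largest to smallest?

Circular molecule, 3 cuts → 3 fragments:
  240 − 83 = 157 bp
  370 − 240 = 130 bp
  wrap: 585 − 370 + 83 = 298 bp
Sorted largest to smallest: 298, 157, 130 bp.

298, 157, 130 bp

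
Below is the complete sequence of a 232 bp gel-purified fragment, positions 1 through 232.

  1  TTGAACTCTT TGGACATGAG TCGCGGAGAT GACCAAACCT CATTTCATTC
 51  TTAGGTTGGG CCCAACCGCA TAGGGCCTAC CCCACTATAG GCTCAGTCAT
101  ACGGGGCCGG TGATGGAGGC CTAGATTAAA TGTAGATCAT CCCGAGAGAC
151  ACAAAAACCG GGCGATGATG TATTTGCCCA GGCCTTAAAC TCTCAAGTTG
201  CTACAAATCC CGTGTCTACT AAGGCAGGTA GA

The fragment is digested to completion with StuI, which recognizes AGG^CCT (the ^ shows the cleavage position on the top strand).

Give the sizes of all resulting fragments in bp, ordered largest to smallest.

119, 63, 50 bp

StuI sites (AGGCCT) start at positions 117, 180.
StuI cuts after base 3 of each site, so after positions 119, 182.
Linear molecule, 2 cuts → 3 fragments:
  1–119 → 119 bp
  120–182 → 63 bp
  183–232 → 50 bp
Sorted largest to smallest: 119, 63, 50 bp.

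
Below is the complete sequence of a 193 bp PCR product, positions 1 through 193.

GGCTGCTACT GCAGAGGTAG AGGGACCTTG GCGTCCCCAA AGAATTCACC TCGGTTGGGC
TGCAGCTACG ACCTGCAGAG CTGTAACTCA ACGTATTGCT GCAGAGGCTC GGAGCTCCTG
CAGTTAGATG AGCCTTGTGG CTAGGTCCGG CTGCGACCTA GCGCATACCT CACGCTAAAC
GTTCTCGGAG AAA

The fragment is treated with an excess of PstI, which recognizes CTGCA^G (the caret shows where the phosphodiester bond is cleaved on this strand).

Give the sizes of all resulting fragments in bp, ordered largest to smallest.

71, 51, 26, 19, 13, 13 bp

PstI sites (CTGCAG) start at positions 9, 60, 73, 99, 118.
PstI cuts after base 5 of each site (before the last base), so after positions 13, 64, 77, 103, 122.
Linear molecule, 5 cuts → 6 fragments:
  1–13 → 13 bp
  14–64 → 51 bp
  65–77 → 13 bp
  78–103 → 26 bp
  104–122 → 19 bp
  123–193 → 71 bp
Sorted largest to smallest: 71, 51, 26, 19, 13, 13 bp.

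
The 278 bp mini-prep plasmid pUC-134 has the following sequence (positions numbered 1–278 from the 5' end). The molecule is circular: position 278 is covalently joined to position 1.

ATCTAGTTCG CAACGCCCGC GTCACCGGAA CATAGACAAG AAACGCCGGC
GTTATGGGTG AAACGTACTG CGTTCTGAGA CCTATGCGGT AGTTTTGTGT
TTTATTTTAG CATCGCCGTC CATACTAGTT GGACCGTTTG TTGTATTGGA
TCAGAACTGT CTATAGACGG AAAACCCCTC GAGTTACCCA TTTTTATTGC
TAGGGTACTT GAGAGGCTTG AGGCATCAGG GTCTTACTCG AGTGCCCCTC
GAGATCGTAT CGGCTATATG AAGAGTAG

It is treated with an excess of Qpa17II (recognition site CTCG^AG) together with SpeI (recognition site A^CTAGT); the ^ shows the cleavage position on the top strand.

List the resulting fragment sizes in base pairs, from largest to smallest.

151, 59, 57, 11 bp

Qpa17II sites (CTCGAG) start at positions 178, 237, 248.
Qpa17II cuts after base 4 of each site, so after positions 181, 240, 251.
The SpeI site (ACTAGT) starts at position 124.
SpeI cuts after the first base of each site, so after position 124.
Combined cut positions: 124, 181, 240, 251.
Circular molecule, 4 cuts → 4 fragments:
  125–181 → 57 bp
  182–240 → 59 bp
  241–251 → 11 bp
  252–278 then 1–124 → 27 + 124 = 151 bp
Sorted largest to smallest: 151, 59, 57, 11 bp.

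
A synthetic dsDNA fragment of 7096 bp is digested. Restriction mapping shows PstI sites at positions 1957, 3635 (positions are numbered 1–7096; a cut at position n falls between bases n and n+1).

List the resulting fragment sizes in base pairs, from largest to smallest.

3461, 1957, 1678 bp

Linear molecule, 2 cuts → 3 fragments:
  1957 − 0 = 1957 bp
  3635 − 1957 = 1678 bp
  7096 − 3635 = 3461 bp
Sorted largest to smallest: 3461, 1957, 1678 bp.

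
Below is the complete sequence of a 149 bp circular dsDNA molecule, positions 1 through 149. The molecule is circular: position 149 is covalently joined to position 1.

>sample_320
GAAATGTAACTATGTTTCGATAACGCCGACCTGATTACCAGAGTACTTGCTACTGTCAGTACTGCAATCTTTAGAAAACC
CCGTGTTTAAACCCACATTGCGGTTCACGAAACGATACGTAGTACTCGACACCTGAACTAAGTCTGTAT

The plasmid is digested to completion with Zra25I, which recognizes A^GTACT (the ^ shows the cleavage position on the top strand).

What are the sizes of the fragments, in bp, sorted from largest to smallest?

70, 63, 16 bp

Zra25I sites (AGTACT) start at positions 42, 58, 121.
Zra25I cuts after the first base of each site, so after positions 42, 58, 121.
Circular molecule, 3 cuts → 3 fragments:
  43–58 → 16 bp
  59–121 → 63 bp
  122–149 then 1–42 → 28 + 42 = 70 bp
Sorted largest to smallest: 70, 63, 16 bp.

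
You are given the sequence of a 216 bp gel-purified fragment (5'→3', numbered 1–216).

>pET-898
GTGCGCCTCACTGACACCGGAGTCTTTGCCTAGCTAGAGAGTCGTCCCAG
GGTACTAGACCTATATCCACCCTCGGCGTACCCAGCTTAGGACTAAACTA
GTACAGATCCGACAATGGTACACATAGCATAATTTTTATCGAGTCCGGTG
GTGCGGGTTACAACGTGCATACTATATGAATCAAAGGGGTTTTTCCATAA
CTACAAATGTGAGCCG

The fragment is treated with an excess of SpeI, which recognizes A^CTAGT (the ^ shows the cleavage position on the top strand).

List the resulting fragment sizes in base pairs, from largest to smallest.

119, 97 bp

The SpeI site (ACTAGT) starts at position 97.
SpeI cuts after the first base of each site, so after position 97.
Linear molecule, 1 cut → 2 fragments:
  1–97 → 97 bp
  98–216 → 119 bp
Sorted largest to smallest: 119, 97 bp.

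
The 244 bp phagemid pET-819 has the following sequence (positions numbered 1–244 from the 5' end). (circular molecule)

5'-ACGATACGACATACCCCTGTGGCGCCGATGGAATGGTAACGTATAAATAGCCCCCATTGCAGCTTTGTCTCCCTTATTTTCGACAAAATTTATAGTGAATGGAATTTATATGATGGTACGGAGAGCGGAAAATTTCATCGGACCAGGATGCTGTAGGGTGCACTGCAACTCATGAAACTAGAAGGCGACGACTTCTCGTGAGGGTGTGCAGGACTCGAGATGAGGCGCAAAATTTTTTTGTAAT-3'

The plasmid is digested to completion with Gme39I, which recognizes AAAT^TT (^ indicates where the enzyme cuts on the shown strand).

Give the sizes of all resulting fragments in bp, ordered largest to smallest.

100, 100, 44 bp

Gme39I sites (AAATTT) start at positions 86, 130, 230.
Gme39I cuts after base 4 of each site, so after positions 89, 133, 233.
Circular molecule, 3 cuts → 3 fragments:
  90–133 → 44 bp
  134–233 → 100 bp
  234–244 then 1–89 → 11 + 89 = 100 bp
Sorted largest to smallest: 100, 100, 44 bp.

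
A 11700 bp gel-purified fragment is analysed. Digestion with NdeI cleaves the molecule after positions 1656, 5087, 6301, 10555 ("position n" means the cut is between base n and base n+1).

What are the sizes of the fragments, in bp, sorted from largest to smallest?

Linear molecule, 4 cuts → 5 fragments:
  1656 − 0 = 1656 bp
  5087 − 1656 = 3431 bp
  6301 − 5087 = 1214 bp
  10555 − 6301 = 4254 bp
  11700 − 10555 = 1145 bp
Sorted largest to smallest: 4254, 3431, 1656, 1214, 1145 bp.

4254, 3431, 1656, 1214, 1145 bp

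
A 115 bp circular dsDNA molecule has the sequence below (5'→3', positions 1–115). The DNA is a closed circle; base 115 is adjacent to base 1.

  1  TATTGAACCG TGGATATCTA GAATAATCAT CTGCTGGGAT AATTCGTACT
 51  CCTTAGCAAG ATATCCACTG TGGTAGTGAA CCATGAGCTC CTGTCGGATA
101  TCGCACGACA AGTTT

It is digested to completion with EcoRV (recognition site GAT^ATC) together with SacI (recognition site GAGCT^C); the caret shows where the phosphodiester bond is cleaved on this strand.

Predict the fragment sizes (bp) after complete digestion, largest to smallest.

47, 31, 27, 10 bp

EcoRV sites (GATATC) start at positions 13, 60, 97.
EcoRV cuts after base 3 of each site, so after positions 15, 62, 99.
The SacI site (GAGCTC) starts at position 85.
SacI cuts after base 5 of each site (before the last base), so after position 89.
Combined cut positions: 15, 62, 89, 99.
Circular molecule, 4 cuts → 4 fragments:
  16–62 → 47 bp
  63–89 → 27 bp
  90–99 → 10 bp
  100–115 then 1–15 → 16 + 15 = 31 bp
Sorted largest to smallest: 47, 31, 27, 10 bp.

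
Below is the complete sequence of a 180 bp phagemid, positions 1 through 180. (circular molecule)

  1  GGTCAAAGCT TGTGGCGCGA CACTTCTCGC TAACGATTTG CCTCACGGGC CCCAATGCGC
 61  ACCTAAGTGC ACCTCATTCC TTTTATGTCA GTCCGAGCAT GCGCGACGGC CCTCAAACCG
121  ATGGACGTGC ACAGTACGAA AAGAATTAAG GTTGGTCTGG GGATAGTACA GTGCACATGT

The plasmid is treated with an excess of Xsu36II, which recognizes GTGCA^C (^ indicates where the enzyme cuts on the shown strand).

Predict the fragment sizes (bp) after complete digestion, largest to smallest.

Xsu36II sites (GTGCAC) start at positions 67, 127, 171.
Xsu36II cuts after base 5 of each site (before the last base), so after positions 71, 131, 175.
Circular molecule, 3 cuts → 3 fragments:
  72–131 → 60 bp
  132–175 → 44 bp
  176–180 then 1–71 → 5 + 71 = 76 bp
Sorted largest to smallest: 76, 60, 44 bp.

76, 60, 44 bp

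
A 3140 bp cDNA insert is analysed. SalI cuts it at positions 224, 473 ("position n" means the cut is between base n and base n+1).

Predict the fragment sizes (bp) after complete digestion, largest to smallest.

Linear molecule, 2 cuts → 3 fragments:
  224 − 0 = 224 bp
  473 − 224 = 249 bp
  3140 − 473 = 2667 bp
Sorted largest to smallest: 2667, 249, 224 bp.

2667, 249, 224 bp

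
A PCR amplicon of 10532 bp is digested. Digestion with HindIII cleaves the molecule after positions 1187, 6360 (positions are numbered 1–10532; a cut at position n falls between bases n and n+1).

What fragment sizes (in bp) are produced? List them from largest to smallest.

5173, 4172, 1187 bp

Linear molecule, 2 cuts → 3 fragments:
  1187 − 0 = 1187 bp
  6360 − 1187 = 5173 bp
  10532 − 6360 = 4172 bp
Sorted largest to smallest: 5173, 4172, 1187 bp.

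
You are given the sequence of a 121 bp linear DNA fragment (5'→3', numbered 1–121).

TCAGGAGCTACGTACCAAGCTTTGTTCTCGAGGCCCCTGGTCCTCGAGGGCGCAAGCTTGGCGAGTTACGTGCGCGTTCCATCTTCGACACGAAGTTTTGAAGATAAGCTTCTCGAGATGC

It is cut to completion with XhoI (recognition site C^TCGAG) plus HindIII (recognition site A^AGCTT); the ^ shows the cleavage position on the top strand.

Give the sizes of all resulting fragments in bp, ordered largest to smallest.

52, 17, 16, 11, 10, 9, 6 bp

XhoI sites (CTCGAG) start at positions 27, 43, 112.
XhoI cuts after the first base of each site, so after positions 27, 43, 112.
HindIII sites (AAGCTT) start at positions 17, 54, 106.
HindIII cuts after the first base of each site, so after positions 17, 54, 106.
Combined cut positions: 17, 27, 43, 54, 106, 112.
Linear molecule, 6 cuts → 7 fragments:
  1–17 → 17 bp
  18–27 → 10 bp
  28–43 → 16 bp
  44–54 → 11 bp
  55–106 → 52 bp
  107–112 → 6 bp
  113–121 → 9 bp
Sorted largest to smallest: 52, 17, 16, 11, 10, 9, 6 bp.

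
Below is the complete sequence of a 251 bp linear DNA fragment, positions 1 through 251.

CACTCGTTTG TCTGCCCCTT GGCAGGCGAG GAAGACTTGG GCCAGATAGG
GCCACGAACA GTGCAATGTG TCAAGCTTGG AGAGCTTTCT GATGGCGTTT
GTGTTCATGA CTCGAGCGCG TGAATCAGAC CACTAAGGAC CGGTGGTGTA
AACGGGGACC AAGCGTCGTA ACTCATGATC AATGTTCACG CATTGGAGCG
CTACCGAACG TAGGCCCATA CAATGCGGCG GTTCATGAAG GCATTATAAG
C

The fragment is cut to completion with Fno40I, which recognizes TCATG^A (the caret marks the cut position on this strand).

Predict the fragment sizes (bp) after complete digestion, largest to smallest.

Fno40I sites (TCATGA) start at positions 105, 173, 233.
Fno40I cuts after base 5 of each site (before the last base), so after positions 109, 177, 237.
Linear molecule, 3 cuts → 4 fragments:
  1–109 → 109 bp
  110–177 → 68 bp
  178–237 → 60 bp
  238–251 → 14 bp
Sorted largest to smallest: 109, 68, 60, 14 bp.

109, 68, 60, 14 bp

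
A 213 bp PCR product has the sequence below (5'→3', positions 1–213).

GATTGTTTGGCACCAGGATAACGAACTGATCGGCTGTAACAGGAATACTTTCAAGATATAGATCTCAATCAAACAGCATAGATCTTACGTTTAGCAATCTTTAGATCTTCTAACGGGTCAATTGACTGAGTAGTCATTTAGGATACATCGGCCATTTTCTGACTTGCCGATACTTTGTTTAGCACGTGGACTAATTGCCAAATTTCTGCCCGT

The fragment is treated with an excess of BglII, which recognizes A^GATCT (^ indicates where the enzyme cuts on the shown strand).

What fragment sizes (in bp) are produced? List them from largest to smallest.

110, 60, 23, 20 bp

BglII sites (AGATCT) start at positions 60, 80, 103.
BglII cuts after the first base of each site, so after positions 60, 80, 103.
Linear molecule, 3 cuts → 4 fragments:
  1–60 → 60 bp
  61–80 → 20 bp
  81–103 → 23 bp
  104–213 → 110 bp
Sorted largest to smallest: 110, 60, 23, 20 bp.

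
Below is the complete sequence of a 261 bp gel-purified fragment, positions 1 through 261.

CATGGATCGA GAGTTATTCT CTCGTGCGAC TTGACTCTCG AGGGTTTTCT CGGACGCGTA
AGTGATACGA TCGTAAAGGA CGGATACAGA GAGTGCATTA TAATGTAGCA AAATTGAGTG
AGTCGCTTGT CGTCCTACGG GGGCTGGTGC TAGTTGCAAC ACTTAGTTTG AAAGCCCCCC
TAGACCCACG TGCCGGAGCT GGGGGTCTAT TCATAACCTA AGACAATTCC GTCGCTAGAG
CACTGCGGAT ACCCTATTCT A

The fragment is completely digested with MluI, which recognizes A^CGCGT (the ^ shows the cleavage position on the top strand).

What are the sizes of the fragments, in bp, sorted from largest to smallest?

The MluI site (ACGCGT) starts at position 54.
MluI cuts after the first base of each site, so after position 54.
Linear molecule, 1 cut → 2 fragments:
  1–54 → 54 bp
  55–261 → 207 bp
Sorted largest to smallest: 207, 54 bp.

207, 54 bp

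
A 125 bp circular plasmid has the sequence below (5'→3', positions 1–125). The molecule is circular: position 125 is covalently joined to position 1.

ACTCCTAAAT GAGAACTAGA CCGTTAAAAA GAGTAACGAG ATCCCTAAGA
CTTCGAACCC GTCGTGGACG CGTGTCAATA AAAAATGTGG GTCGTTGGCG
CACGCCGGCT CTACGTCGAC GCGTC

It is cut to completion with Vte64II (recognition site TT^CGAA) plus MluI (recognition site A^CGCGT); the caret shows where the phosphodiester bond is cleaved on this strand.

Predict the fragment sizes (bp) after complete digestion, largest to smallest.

The Vte64II site (TTCGAA) starts at position 52.
Vte64II cuts after base 2 of each site, so after position 53.
MluI sites (ACGCGT) start at positions 68, 119.
MluI cuts after the first base of each site, so after positions 68, 119.
Combined cut positions: 53, 68, 119.
Circular molecule, 3 cuts → 3 fragments:
  54–68 → 15 bp
  69–119 → 51 bp
  120–125 then 1–53 → 6 + 53 = 59 bp
Sorted largest to smallest: 59, 51, 15 bp.

59, 51, 15 bp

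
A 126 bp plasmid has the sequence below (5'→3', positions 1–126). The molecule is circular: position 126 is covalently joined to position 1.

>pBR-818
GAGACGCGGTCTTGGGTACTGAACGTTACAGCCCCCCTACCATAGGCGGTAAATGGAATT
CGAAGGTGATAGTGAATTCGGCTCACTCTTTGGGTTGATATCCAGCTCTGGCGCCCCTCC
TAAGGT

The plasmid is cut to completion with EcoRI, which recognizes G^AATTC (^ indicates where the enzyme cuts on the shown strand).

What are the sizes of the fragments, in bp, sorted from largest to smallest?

EcoRI sites (GAATTC) start at positions 56, 74.
EcoRI cuts after the first base of each site, so after positions 56, 74.
Circular molecule, 2 cuts → 2 fragments:
  57–74 → 18 bp
  75–126 then 1–56 → 52 + 56 = 108 bp
Sorted largest to smallest: 108, 18 bp.

108, 18 bp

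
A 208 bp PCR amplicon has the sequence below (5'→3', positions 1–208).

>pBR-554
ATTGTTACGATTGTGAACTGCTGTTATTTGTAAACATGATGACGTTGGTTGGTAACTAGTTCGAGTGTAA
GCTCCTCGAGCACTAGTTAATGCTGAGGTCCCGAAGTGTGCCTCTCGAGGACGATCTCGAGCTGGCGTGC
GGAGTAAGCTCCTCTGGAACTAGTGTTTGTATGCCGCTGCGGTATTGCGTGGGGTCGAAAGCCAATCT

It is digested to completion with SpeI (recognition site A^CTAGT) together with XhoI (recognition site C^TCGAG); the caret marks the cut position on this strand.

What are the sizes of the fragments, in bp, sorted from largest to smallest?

SpeI sites (ACTAGT) start at positions 55, 82, 159.
SpeI cuts after the first base of each site, so after positions 55, 82, 159.
XhoI sites (CTCGAG) start at positions 75, 114, 126.
XhoI cuts after the first base of each site, so after positions 75, 114, 126.
Combined cut positions: 55, 75, 82, 114, 126, 159.
Linear molecule, 6 cuts → 7 fragments:
  1–55 → 55 bp
  56–75 → 20 bp
  76–82 → 7 bp
  83–114 → 32 bp
  115–126 → 12 bp
  127–159 → 33 bp
  160–208 → 49 bp
Sorted largest to smallest: 55, 49, 33, 32, 20, 12, 7 bp.

55, 49, 33, 32, 20, 12, 7 bp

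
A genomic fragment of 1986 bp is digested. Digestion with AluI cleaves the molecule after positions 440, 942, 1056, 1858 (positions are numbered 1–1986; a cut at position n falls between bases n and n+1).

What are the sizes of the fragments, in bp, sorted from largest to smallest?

Linear molecule, 4 cuts → 5 fragments:
  440 − 0 = 440 bp
  942 − 440 = 502 bp
  1056 − 942 = 114 bp
  1858 − 1056 = 802 bp
  1986 − 1858 = 128 bp
Sorted largest to smallest: 802, 502, 440, 128, 114 bp.

802, 502, 440, 128, 114 bp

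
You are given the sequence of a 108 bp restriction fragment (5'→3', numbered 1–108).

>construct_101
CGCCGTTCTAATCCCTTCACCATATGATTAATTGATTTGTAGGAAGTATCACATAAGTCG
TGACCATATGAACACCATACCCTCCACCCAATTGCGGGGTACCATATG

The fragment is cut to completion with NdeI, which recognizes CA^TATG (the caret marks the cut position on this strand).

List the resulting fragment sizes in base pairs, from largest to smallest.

44, 38, 22, 4 bp

NdeI sites (CATATG) start at positions 21, 65, 103.
NdeI cuts after base 2 of each site, so after positions 22, 66, 104.
Linear molecule, 3 cuts → 4 fragments:
  1–22 → 22 bp
  23–66 → 44 bp
  67–104 → 38 bp
  105–108 → 4 bp
Sorted largest to smallest: 44, 38, 22, 4 bp.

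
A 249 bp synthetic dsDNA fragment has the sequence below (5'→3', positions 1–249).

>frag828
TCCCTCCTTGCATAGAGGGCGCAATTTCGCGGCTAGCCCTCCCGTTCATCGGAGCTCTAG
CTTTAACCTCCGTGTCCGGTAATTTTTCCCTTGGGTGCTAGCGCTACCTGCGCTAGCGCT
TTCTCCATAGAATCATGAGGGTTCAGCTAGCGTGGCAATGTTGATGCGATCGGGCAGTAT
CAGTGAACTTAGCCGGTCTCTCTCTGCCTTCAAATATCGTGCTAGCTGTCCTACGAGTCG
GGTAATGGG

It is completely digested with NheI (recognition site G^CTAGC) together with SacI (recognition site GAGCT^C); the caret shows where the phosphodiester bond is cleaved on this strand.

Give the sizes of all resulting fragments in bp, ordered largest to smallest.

75, 41, 34, 32, 28, 24, 15 bp

NheI sites (GCTAGC) start at positions 32, 97, 112, 146, 221.
NheI cuts after the first base of each site, so after positions 32, 97, 112, 146, 221.
The SacI site (GAGCTC) starts at position 52.
SacI cuts after base 5 of each site (before the last base), so after position 56.
Combined cut positions: 32, 56, 97, 112, 146, 221.
Linear molecule, 6 cuts → 7 fragments:
  1–32 → 32 bp
  33–56 → 24 bp
  57–97 → 41 bp
  98–112 → 15 bp
  113–146 → 34 bp
  147–221 → 75 bp
  222–249 → 28 bp
Sorted largest to smallest: 75, 41, 34, 32, 28, 24, 15 bp.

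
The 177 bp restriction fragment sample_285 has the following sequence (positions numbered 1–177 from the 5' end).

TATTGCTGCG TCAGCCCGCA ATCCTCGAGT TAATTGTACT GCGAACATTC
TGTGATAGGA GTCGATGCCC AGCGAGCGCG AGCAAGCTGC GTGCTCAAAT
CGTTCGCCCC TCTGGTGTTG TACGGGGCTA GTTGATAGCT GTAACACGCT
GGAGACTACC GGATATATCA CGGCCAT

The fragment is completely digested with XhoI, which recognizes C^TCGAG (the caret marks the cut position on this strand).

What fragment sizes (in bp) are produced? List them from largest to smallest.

153, 24 bp

The XhoI site (CTCGAG) starts at position 24.
XhoI cuts after the first base of each site, so after position 24.
Linear molecule, 1 cut → 2 fragments:
  1–24 → 24 bp
  25–177 → 153 bp
Sorted largest to smallest: 153, 24 bp.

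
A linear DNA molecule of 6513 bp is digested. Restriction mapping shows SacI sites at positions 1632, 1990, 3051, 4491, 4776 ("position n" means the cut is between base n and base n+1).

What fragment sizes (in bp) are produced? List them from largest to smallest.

Linear molecule, 5 cuts → 6 fragments:
  1632 − 0 = 1632 bp
  1990 − 1632 = 358 bp
  3051 − 1990 = 1061 bp
  4491 − 3051 = 1440 bp
  4776 − 4491 = 285 bp
  6513 − 4776 = 1737 bp
Sorted largest to smallest: 1737, 1632, 1440, 1061, 358, 285 bp.

1737, 1632, 1440, 1061, 358, 285 bp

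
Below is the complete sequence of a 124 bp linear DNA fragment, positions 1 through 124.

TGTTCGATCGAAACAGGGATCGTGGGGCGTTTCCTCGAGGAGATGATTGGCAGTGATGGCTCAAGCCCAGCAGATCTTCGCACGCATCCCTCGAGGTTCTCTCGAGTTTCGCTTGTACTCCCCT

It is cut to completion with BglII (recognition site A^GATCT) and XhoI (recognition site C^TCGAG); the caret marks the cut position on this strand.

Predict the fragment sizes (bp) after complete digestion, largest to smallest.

The BglII site (AGATCT) starts at position 72.
BglII cuts after the first base of each site, so after position 72.
XhoI sites (CTCGAG) start at positions 34, 90, 101.
XhoI cuts after the first base of each site, so after positions 34, 90, 101.
Combined cut positions: 34, 72, 90, 101.
Linear molecule, 4 cuts → 5 fragments:
  1–34 → 34 bp
  35–72 → 38 bp
  73–90 → 18 bp
  91–101 → 11 bp
  102–124 → 23 bp
Sorted largest to smallest: 38, 34, 23, 18, 11 bp.

38, 34, 23, 18, 11 bp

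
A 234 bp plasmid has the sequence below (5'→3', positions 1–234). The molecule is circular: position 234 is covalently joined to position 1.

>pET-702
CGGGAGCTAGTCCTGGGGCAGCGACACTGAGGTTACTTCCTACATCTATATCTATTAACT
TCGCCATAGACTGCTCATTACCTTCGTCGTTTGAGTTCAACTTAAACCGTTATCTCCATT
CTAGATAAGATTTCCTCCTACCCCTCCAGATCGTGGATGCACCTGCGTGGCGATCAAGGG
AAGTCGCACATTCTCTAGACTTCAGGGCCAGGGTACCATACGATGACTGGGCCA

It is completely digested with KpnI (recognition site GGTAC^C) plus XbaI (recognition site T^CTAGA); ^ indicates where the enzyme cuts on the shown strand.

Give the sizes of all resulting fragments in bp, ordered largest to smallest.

138, 74, 22 bp

The KpnI site (GGTACC) starts at position 212.
KpnI cuts after base 5 of each site (before the last base), so after position 216.
XbaI sites (TCTAGA) start at positions 120, 194.
XbaI cuts after the first base of each site, so after positions 120, 194.
Combined cut positions: 120, 194, 216.
Circular molecule, 3 cuts → 3 fragments:
  121–194 → 74 bp
  195–216 → 22 bp
  217–234 then 1–120 → 18 + 120 = 138 bp
Sorted largest to smallest: 138, 74, 22 bp.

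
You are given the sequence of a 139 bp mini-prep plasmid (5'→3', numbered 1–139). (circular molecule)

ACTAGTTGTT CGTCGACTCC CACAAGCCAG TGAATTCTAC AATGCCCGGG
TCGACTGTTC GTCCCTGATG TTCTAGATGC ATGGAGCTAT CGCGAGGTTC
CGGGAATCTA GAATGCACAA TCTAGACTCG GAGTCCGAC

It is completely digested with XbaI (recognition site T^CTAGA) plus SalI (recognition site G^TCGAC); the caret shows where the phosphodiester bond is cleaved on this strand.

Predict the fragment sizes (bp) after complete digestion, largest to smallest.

XbaI sites (TCTAGA) start at positions 72, 107, 121.
XbaI cuts after the first base of each site, so after positions 72, 107, 121.
SalI sites (GTCGAC) start at positions 12, 50.
SalI cuts after the first base of each site, so after positions 12, 50.
Combined cut positions: 12, 50, 72, 107, 121.
Circular molecule, 5 cuts → 5 fragments:
  13–50 → 38 bp
  51–72 → 22 bp
  73–107 → 35 bp
  108–121 → 14 bp
  122–139 then 1–12 → 18 + 12 = 30 bp
Sorted largest to smallest: 38, 35, 30, 22, 14 bp.

38, 35, 30, 22, 14 bp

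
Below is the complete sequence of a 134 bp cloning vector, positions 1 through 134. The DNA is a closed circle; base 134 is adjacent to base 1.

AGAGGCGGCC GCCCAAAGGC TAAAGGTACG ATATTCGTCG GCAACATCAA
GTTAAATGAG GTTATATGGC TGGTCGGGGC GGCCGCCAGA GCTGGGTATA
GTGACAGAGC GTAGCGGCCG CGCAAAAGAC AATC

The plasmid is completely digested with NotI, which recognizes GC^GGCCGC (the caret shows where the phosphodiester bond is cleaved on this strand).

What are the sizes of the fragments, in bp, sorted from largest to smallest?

NotI sites (GCGGCCGC) start at positions 5, 79, 114.
NotI cuts after base 2 of each site, so after positions 6, 80, 115.
Circular molecule, 3 cuts → 3 fragments:
  7–80 → 74 bp
  81–115 → 35 bp
  116–134 then 1–6 → 19 + 6 = 25 bp
Sorted largest to smallest: 74, 35, 25 bp.

74, 35, 25 bp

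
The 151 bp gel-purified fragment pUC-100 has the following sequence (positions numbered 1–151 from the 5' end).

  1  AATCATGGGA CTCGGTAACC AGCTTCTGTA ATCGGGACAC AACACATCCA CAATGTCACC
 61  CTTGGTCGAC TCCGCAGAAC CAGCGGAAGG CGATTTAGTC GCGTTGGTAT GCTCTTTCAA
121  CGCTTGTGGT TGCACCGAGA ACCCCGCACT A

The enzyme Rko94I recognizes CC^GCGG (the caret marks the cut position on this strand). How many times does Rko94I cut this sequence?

0

No occurrence of CCGCGG is present in the sequence.
Rko94I does not cut: 0 sites.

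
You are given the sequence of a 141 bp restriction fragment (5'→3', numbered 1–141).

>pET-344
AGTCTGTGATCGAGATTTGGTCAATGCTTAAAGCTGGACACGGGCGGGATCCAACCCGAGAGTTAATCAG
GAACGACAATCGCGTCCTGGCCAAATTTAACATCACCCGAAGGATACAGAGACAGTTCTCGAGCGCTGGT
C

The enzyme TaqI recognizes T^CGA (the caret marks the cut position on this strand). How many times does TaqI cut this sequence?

TCGA occurs starting at positions 10, 129.
TaqI cuts at 2 sites.

2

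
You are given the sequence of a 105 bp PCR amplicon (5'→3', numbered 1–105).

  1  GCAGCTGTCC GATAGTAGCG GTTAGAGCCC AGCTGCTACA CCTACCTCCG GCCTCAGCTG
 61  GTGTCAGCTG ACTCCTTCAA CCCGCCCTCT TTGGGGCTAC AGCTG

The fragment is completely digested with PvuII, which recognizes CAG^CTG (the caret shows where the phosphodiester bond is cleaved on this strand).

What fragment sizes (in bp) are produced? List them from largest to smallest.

35, 28, 25, 10, 4, 3 bp

PvuII sites (CAGCTG) start at positions 2, 30, 55, 65, 100.
PvuII cuts after base 3 of each site, so after positions 4, 32, 57, 67, 102.
Linear molecule, 5 cuts → 6 fragments:
  1–4 → 4 bp
  5–32 → 28 bp
  33–57 → 25 bp
  58–67 → 10 bp
  68–102 → 35 bp
  103–105 → 3 bp
Sorted largest to smallest: 35, 28, 25, 10, 4, 3 bp.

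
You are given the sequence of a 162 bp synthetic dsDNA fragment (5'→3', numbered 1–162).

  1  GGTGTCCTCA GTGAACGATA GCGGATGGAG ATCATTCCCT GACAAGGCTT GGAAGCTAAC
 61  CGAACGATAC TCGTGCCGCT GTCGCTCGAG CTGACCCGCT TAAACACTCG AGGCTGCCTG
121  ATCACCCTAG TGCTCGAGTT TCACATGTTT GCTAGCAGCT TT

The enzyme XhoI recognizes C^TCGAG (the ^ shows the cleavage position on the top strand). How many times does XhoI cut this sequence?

CTCGAG occurs starting at positions 85, 107, 133.
XhoI cuts at 3 sites.

3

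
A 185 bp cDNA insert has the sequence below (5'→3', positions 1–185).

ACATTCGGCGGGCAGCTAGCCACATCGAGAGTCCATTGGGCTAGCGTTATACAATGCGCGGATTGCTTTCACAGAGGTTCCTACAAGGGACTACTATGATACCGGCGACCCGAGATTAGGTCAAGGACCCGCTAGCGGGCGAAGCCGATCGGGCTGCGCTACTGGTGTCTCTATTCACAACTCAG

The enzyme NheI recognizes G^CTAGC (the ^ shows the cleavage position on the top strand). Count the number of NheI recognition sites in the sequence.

GCTAGC occurs starting at positions 15, 40, 131.
NheI cuts at 3 sites.

3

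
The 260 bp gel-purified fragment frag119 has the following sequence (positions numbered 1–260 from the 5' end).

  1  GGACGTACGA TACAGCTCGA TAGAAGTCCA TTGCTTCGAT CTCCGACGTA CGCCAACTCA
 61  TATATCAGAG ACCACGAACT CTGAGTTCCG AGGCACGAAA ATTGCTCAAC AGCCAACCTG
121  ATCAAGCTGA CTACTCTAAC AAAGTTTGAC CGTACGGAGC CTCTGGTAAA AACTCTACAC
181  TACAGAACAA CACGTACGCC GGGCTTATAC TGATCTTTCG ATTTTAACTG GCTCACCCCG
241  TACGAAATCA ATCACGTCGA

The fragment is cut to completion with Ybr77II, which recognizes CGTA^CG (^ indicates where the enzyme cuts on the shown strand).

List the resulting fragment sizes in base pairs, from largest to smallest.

Ybr77II sites (CGTACG) start at positions 4, 47, 151, 193, 239.
Ybr77II cuts after base 4 of each site, so after positions 7, 50, 154, 196, 242.
Linear molecule, 5 cuts → 6 fragments:
  1–7 → 7 bp
  8–50 → 43 bp
  51–154 → 104 bp
  155–196 → 42 bp
  197–242 → 46 bp
  243–260 → 18 bp
Sorted largest to smallest: 104, 46, 43, 42, 18, 7 bp.

104, 46, 43, 42, 18, 7 bp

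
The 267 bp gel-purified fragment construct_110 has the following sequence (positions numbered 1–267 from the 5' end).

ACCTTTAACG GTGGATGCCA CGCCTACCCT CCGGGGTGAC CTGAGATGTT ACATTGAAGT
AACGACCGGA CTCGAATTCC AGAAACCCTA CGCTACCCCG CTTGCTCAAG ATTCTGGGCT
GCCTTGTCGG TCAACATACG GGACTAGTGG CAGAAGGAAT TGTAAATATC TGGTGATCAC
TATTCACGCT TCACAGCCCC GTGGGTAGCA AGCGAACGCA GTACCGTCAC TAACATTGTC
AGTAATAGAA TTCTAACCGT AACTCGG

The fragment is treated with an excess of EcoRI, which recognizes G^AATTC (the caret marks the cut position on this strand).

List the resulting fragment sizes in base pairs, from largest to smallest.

EcoRI sites (GAATTC) start at positions 74, 248.
EcoRI cuts after the first base of each site, so after positions 74, 248.
Linear molecule, 2 cuts → 3 fragments:
  1–74 → 74 bp
  75–248 → 174 bp
  249–267 → 19 bp
Sorted largest to smallest: 174, 74, 19 bp.

174, 74, 19 bp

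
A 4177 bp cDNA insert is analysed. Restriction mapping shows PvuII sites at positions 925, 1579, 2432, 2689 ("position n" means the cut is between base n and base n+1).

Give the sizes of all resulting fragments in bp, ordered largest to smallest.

Linear molecule, 4 cuts → 5 fragments:
  925 − 0 = 925 bp
  1579 − 925 = 654 bp
  2432 − 1579 = 853 bp
  2689 − 2432 = 257 bp
  4177 − 2689 = 1488 bp
Sorted largest to smallest: 1488, 925, 853, 654, 257 bp.

1488, 925, 853, 654, 257 bp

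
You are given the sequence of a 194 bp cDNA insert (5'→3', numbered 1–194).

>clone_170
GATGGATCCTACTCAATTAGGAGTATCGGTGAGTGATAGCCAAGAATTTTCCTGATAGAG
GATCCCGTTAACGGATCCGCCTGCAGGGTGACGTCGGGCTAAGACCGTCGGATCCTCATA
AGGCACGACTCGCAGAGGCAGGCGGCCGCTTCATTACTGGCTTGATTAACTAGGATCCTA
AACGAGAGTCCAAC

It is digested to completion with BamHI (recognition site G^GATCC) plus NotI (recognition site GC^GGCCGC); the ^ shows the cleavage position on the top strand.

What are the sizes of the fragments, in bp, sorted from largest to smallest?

BamHI sites (GGATCC) start at positions 4, 60, 73, 110, 173.
BamHI cuts after the first base of each site, so after positions 4, 60, 73, 110, 173.
The NotI site (GCGGCCGC) starts at position 142.
NotI cuts after base 2 of each site, so after position 143.
Combined cut positions: 4, 60, 73, 110, 143, 173.
Linear molecule, 6 cuts → 7 fragments:
  1–4 → 4 bp
  5–60 → 56 bp
  61–73 → 13 bp
  74–110 → 37 bp
  111–143 → 33 bp
  144–173 → 30 bp
  174–194 → 21 bp
Sorted largest to smallest: 56, 37, 33, 30, 21, 13, 4 bp.

56, 37, 33, 30, 21, 13, 4 bp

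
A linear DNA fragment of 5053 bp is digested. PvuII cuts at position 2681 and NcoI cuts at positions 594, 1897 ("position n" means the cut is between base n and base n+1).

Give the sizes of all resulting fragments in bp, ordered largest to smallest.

Combined cut positions (sorted): 594, 1897, 2681.
Linear molecule, 3 cuts → 4 fragments:
  594 − 0 = 594 bp
  1897 − 594 = 1303 bp
  2681 − 1897 = 784 bp
  5053 − 2681 = 2372 bp
Sorted largest to smallest: 2372, 1303, 784, 594 bp.

2372, 1303, 784, 594 bp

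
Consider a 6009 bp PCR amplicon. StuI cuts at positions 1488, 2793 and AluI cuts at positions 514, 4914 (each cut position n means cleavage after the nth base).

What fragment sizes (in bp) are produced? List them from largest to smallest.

Combined cut positions (sorted): 514, 1488, 2793, 4914.
Linear molecule, 4 cuts → 5 fragments:
  514 − 0 = 514 bp
  1488 − 514 = 974 bp
  2793 − 1488 = 1305 bp
  4914 − 2793 = 2121 bp
  6009 − 4914 = 1095 bp
Sorted largest to smallest: 2121, 1305, 1095, 974, 514 bp.

2121, 1305, 1095, 974, 514 bp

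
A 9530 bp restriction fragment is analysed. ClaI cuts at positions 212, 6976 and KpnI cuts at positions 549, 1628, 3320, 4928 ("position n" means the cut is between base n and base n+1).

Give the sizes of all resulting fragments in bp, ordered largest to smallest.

Combined cut positions (sorted): 212, 549, 1628, 3320, 4928, 6976.
Linear molecule, 6 cuts → 7 fragments:
  212 − 0 = 212 bp
  549 − 212 = 337 bp
  1628 − 549 = 1079 bp
  3320 − 1628 = 1692 bp
  4928 − 3320 = 1608 bp
  6976 − 4928 = 2048 bp
  9530 − 6976 = 2554 bp
Sorted largest to smallest: 2554, 2048, 1692, 1608, 1079, 337, 212 bp.

2554, 2048, 1692, 1608, 1079, 337, 212 bp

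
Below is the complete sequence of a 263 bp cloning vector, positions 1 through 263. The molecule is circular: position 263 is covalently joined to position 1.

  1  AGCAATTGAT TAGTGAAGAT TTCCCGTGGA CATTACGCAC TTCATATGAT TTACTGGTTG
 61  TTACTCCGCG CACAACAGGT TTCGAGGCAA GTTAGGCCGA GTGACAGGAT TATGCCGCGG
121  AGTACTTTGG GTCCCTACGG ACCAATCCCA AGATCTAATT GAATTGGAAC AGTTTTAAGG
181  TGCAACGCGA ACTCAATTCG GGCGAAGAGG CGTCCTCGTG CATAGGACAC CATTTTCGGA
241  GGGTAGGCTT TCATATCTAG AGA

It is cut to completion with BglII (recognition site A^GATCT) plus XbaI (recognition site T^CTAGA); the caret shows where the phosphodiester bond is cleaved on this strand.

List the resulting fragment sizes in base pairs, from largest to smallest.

The BglII site (AGATCT) starts at position 151.
BglII cuts after the first base of each site, so after position 151.
The XbaI site (TCTAGA) starts at position 256.
XbaI cuts after the first base of each site, so after position 256.
Combined cut positions: 151, 256.
Circular molecule, 2 cuts → 2 fragments:
  152–256 → 105 bp
  257–263 then 1–151 → 7 + 151 = 158 bp
Sorted largest to smallest: 158, 105 bp.

158, 105 bp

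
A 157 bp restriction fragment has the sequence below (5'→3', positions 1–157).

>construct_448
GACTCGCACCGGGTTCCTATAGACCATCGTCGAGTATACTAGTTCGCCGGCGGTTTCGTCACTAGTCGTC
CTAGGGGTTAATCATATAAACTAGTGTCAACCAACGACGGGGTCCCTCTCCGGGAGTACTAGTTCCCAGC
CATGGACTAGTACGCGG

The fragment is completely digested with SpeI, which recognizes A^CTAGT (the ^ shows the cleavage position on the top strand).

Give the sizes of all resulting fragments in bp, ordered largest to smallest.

SpeI sites (ACTAGT) start at positions 38, 61, 90, 128, 146.
SpeI cuts after the first base of each site, so after positions 38, 61, 90, 128, 146.
Linear molecule, 5 cuts → 6 fragments:
  1–38 → 38 bp
  39–61 → 23 bp
  62–90 → 29 bp
  91–128 → 38 bp
  129–146 → 18 bp
  147–157 → 11 bp
Sorted largest to smallest: 38, 38, 29, 23, 18, 11 bp.

38, 38, 29, 23, 18, 11 bp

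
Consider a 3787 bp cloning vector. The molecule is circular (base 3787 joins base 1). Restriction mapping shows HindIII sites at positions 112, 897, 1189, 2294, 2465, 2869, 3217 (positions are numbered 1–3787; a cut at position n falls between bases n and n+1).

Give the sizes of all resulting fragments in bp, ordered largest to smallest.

Circular molecule, 7 cuts → 7 fragments:
  897 − 112 = 785 bp
  1189 − 897 = 292 bp
  2294 − 1189 = 1105 bp
  2465 − 2294 = 171 bp
  2869 − 2465 = 404 bp
  3217 − 2869 = 348 bp
  wrap: 3787 − 3217 + 112 = 682 bp
Sorted largest to smallest: 1105, 785, 682, 404, 348, 292, 171 bp.

1105, 785, 682, 404, 348, 292, 171 bp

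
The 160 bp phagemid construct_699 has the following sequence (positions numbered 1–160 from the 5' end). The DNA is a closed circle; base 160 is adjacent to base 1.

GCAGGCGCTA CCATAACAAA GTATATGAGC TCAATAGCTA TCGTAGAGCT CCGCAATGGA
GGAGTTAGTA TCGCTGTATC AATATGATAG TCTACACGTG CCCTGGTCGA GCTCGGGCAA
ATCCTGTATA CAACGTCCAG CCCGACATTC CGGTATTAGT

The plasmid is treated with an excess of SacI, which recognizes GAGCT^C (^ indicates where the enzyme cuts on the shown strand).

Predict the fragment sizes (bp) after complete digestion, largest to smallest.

SacI sites (GAGCTC) start at positions 27, 46, 109.
SacI cuts after base 5 of each site (before the last base), so after positions 31, 50, 113.
Circular molecule, 3 cuts → 3 fragments:
  32–50 → 19 bp
  51–113 → 63 bp
  114–160 then 1–31 → 47 + 31 = 78 bp
Sorted largest to smallest: 78, 63, 19 bp.

78, 63, 19 bp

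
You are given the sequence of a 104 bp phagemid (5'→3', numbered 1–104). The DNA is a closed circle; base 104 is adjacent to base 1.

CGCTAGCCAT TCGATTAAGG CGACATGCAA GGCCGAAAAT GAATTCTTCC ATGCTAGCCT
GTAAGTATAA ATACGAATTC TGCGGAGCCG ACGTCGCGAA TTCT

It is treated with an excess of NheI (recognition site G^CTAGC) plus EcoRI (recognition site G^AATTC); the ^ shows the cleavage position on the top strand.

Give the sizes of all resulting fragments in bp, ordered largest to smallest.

39, 23, 22, 12, 8 bp

NheI sites (GCTAGC) start at positions 2, 53.
NheI cuts after the first base of each site, so after positions 2, 53.
EcoRI sites (GAATTC) start at positions 41, 75, 98.
EcoRI cuts after the first base of each site, so after positions 41, 75, 98.
Combined cut positions: 2, 41, 53, 75, 98.
Circular molecule, 5 cuts → 5 fragments:
  3–41 → 39 bp
  42–53 → 12 bp
  54–75 → 22 bp
  76–98 → 23 bp
  99–104 then 1–2 → 6 + 2 = 8 bp
Sorted largest to smallest: 39, 23, 22, 12, 8 bp.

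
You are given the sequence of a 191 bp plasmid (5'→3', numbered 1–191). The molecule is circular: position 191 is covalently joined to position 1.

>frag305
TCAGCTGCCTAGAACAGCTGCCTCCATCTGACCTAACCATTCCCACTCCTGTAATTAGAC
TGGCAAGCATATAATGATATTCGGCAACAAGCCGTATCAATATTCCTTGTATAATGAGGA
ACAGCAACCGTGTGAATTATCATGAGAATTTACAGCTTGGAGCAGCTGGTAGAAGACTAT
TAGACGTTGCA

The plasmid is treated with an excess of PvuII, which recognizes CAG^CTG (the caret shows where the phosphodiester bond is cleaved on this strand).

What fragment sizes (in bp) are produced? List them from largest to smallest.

PvuII sites (CAGCTG) start at positions 2, 15, 163.
PvuII cuts after base 3 of each site, so after positions 4, 17, 165.
Circular molecule, 3 cuts → 3 fragments:
  5–17 → 13 bp
  18–165 → 148 bp
  166–191 then 1–4 → 26 + 4 = 30 bp
Sorted largest to smallest: 148, 30, 13 bp.

148, 30, 13 bp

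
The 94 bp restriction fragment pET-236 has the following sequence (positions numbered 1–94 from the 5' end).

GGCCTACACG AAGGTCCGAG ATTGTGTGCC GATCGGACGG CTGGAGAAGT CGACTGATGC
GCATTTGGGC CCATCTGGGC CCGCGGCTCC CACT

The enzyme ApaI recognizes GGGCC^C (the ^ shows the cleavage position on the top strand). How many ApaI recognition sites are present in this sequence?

2

GGGCCC occurs starting at positions 67, 77.
ApaI cuts at 2 sites.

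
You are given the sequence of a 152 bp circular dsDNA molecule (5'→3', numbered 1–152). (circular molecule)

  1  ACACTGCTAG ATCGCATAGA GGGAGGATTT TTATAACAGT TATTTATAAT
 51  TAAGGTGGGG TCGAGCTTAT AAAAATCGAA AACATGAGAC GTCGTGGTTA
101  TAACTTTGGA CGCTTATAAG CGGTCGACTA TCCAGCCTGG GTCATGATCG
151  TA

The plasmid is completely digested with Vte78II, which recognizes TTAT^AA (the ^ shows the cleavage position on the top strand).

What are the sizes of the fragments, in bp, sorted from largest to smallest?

69, 31, 23, 16, 13 bp

Vte78II sites (TTATAA) start at positions 31, 44, 67, 98, 114.
Vte78II cuts after base 4 of each site, so after positions 34, 47, 70, 101, 117.
Circular molecule, 5 cuts → 5 fragments:
  35–47 → 13 bp
  48–70 → 23 bp
  71–101 → 31 bp
  102–117 → 16 bp
  118–152 then 1–34 → 35 + 34 = 69 bp
Sorted largest to smallest: 69, 31, 23, 16, 13 bp.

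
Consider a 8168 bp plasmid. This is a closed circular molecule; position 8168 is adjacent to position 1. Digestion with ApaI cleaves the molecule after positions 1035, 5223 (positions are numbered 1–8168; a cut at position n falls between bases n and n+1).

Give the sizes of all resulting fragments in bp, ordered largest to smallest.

4188, 3980 bp

Circular molecule, 2 cuts → 2 fragments:
  5223 − 1035 = 4188 bp
  wrap: 8168 − 5223 + 1035 = 3980 bp
Sorted largest to smallest: 4188, 3980 bp.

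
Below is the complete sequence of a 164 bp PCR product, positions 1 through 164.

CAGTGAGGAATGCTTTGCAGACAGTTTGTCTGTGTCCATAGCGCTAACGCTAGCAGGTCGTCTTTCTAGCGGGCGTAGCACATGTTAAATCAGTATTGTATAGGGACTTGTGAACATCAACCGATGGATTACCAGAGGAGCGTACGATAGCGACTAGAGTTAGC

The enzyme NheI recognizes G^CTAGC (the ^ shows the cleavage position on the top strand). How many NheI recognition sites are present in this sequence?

GCTAGC occurs starting at position 49.
NheI cuts at 1 site.

1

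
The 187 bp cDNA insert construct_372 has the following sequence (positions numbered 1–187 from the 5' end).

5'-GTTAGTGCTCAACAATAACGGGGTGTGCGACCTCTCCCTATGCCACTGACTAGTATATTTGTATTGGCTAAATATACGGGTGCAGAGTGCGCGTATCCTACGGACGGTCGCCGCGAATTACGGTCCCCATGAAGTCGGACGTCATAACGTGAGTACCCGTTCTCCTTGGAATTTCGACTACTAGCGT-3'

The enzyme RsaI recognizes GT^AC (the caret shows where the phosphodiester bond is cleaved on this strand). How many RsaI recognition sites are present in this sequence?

GTAC occurs starting at position 153.
RsaI cuts at 1 site.

1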